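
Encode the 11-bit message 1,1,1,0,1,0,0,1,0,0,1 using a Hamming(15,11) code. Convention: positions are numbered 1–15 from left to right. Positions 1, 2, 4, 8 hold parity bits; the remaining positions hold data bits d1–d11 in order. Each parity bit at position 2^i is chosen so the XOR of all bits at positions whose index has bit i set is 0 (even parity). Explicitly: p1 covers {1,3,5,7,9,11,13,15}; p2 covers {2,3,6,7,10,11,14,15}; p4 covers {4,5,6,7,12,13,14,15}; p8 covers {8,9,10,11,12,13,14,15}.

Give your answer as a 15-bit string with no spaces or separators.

011011011001001

Place data at non-parity positions: p1 p2 1 p4 1 1 0 p8 1 0 0 1 0 0 1
p1 (pos 1,3,5,7,9,11,13,15): XOR of data positions = 1⊕1⊕0⊕1⊕0⊕0⊕1 = 0
p2 (pos 2,3,6,7,10,11,14,15): XOR of data positions = 1⊕1⊕0⊕0⊕0⊕0⊕1 = 1
p4 (pos 4,5,6,7,12,13,14,15): XOR of data positions = 1⊕1⊕0⊕1⊕0⊕0⊕1 = 0
p8 (pos 8,9,10,11,12,13,14,15): XOR of data positions = 1⊕0⊕0⊕1⊕0⊕0⊕1 = 1
Codeword: 011011011001001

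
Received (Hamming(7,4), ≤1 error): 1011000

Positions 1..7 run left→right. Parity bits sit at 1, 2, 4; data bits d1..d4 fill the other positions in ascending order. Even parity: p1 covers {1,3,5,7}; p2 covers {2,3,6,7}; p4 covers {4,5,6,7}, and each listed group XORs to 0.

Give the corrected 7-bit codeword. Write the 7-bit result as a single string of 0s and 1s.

1011010

s1 (pos 1,3,5,7): 1⊕1⊕0⊕0 = 0
s2 (pos 2,3,6,7): 0⊕1⊕0⊕0 = 1
s4 (pos 4,5,6,7): 1⊕0⊕0⊕0 = 1
Syndrome s4…s1 = 110 → error at position 6.
Flip position 6: 1011000 → 1011010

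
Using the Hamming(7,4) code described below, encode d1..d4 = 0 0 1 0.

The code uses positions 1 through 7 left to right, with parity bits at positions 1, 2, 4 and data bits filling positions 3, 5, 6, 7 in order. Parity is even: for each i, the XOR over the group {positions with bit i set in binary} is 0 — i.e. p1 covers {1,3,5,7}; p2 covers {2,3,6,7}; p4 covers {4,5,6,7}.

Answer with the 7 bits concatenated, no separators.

0101010

Place data at non-parity positions: p1 p2 0 p4 0 1 0
p1 (pos 1,3,5,7): XOR of data positions = 0⊕0⊕0 = 0
p2 (pos 2,3,6,7): XOR of data positions = 0⊕1⊕0 = 1
p4 (pos 4,5,6,7): XOR of data positions = 0⊕1⊕0 = 1
Codeword: 0101010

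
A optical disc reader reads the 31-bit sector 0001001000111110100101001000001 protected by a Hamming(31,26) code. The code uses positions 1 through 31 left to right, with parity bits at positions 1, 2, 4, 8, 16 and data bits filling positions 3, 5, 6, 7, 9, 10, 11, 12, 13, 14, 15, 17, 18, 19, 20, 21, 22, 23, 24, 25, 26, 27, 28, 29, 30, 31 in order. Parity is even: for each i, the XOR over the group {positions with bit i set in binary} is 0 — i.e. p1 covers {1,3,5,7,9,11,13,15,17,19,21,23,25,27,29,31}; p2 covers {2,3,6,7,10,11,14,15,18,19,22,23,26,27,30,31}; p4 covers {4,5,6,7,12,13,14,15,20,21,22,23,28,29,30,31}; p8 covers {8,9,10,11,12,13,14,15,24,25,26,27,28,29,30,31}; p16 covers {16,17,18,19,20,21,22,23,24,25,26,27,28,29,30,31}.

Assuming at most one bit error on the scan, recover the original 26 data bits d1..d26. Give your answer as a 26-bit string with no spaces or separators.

s1 (pos 1,3,5,7,9,11,13,15,17,19,21,23,25,27,29,31): 0⊕0⊕0⊕1⊕0⊕1⊕1⊕1⊕1⊕0⊕0⊕0⊕1⊕0⊕0⊕1 = 1
s2 (pos 2,3,6,7,10,11,14,15,18,19,22,23,26,27,30,31): 0⊕0⊕0⊕1⊕0⊕1⊕1⊕1⊕0⊕0⊕1⊕0⊕0⊕0⊕0⊕1 = 0
s4 (pos 4,5,6,7,12,13,14,15,20,21,22,23,28,29,30,31): 1⊕0⊕0⊕1⊕1⊕1⊕1⊕1⊕1⊕0⊕1⊕0⊕0⊕0⊕0⊕1 = 1
s8 (pos 8,9,10,11,12,13,14,15,24,25,26,27,28,29,30,31): 0⊕0⊕0⊕1⊕1⊕1⊕1⊕1⊕0⊕1⊕0⊕0⊕0⊕0⊕0⊕1 = 1
s16 (pos 16,17,18,19,20,21,22,23,24,25,26,27,28,29,30,31): 0⊕1⊕0⊕0⊕1⊕0⊕1⊕0⊕0⊕1⊕0⊕0⊕0⊕0⊕0⊕1 = 1
Syndrome s16…s1 = 11101 → error at position 29.
Flip position 29: 0001001000111110100101001000001 → 0001001000111110100101001000101
Read data bits from positions 3,5,6,7,9,10,11,12,13,14,15,17,18,19,20,21,22,23,24,25,26,27,28,29,30,31: 00010011111100101001000101

00010011111100101001000101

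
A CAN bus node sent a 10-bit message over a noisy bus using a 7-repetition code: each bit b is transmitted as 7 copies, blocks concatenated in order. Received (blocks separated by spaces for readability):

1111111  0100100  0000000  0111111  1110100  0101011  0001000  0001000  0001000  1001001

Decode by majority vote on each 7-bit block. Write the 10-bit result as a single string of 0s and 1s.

Block 1 (1111111): 7 ones → 1
Block 2 (0100100): 2 ones → 0
Block 3 (0000000): 0 ones → 0
Block 4 (0111111): 6 ones → 1
Block 5 (1110100): 4 ones → 1
Block 6 (0101011): 4 ones → 1
Block 7 (0001000): 1 one → 0
Block 8 (0001000): 1 one → 0
Block 9 (0001000): 1 one → 0
Block 10 (1001001): 3 ones → 0

1001110000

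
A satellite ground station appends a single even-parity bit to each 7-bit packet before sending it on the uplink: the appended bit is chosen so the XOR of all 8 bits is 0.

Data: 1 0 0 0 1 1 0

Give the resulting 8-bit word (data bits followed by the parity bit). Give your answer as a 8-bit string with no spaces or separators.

10001101

XOR of the 7 data bits: 1⊕0⊕0⊕0⊕1⊕1⊕0 = 1
Parity bit = 1 (so all 8 bits XOR to 0).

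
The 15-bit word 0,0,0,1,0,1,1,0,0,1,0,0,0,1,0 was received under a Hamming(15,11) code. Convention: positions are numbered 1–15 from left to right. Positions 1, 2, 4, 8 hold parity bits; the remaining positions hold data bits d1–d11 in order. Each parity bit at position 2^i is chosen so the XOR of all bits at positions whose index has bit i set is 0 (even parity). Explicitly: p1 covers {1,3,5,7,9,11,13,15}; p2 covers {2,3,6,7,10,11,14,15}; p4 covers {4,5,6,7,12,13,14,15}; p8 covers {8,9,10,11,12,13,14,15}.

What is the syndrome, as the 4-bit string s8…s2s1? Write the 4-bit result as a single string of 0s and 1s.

0001

s1 (pos 1,3,5,7,9,11,13,15): 0⊕0⊕0⊕1⊕0⊕0⊕0⊕0 = 1
s2 (pos 2,3,6,7,10,11,14,15): 0⊕0⊕1⊕1⊕1⊕0⊕1⊕0 = 0
s4 (pos 4,5,6,7,12,13,14,15): 1⊕0⊕1⊕1⊕0⊕0⊕1⊕0 = 0
s8 (pos 8,9,10,11,12,13,14,15): 0⊕0⊕1⊕0⊕0⊕0⊕1⊕0 = 0
Syndrome s8…s1 = 0001 → error at position 1.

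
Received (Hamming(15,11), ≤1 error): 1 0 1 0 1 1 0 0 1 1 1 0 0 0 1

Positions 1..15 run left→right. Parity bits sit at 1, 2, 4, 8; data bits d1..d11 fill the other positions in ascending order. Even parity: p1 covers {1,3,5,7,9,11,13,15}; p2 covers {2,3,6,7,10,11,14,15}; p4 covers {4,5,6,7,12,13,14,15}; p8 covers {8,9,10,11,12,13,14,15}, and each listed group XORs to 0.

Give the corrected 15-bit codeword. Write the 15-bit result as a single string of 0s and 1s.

101010001110001

s1 (pos 1,3,5,7,9,11,13,15): 1⊕1⊕1⊕0⊕1⊕1⊕0⊕1 = 0
s2 (pos 2,3,6,7,10,11,14,15): 0⊕1⊕1⊕0⊕1⊕1⊕0⊕1 = 1
s4 (pos 4,5,6,7,12,13,14,15): 0⊕1⊕1⊕0⊕0⊕0⊕0⊕1 = 1
s8 (pos 8,9,10,11,12,13,14,15): 0⊕1⊕1⊕1⊕0⊕0⊕0⊕1 = 0
Syndrome s8…s1 = 0110 → error at position 6.
Flip position 6: 101011001110001 → 101010001110001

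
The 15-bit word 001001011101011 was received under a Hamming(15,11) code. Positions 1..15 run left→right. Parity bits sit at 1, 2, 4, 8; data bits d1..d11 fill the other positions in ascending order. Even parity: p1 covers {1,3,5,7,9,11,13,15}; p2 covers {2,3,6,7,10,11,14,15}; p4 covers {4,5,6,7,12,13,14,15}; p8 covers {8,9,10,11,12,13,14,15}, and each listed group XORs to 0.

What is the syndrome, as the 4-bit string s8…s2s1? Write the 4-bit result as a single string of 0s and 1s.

s1 (pos 1,3,5,7,9,11,13,15): 0⊕1⊕0⊕0⊕1⊕0⊕0⊕1 = 1
s2 (pos 2,3,6,7,10,11,14,15): 0⊕1⊕1⊕0⊕1⊕0⊕1⊕1 = 1
s4 (pos 4,5,6,7,12,13,14,15): 0⊕0⊕1⊕0⊕1⊕0⊕1⊕1 = 0
s8 (pos 8,9,10,11,12,13,14,15): 1⊕1⊕1⊕0⊕1⊕0⊕1⊕1 = 0
Syndrome s8…s1 = 0011 → error at position 3.

0011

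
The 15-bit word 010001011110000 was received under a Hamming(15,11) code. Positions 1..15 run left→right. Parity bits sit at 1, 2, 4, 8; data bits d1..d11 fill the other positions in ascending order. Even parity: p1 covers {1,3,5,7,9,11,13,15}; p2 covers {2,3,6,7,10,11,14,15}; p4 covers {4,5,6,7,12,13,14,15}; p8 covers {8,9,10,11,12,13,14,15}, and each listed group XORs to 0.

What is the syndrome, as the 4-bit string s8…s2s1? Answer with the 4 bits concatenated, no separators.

s1 (pos 1,3,5,7,9,11,13,15): 0⊕0⊕0⊕0⊕1⊕1⊕0⊕0 = 0
s2 (pos 2,3,6,7,10,11,14,15): 1⊕0⊕1⊕0⊕1⊕1⊕0⊕0 = 0
s4 (pos 4,5,6,7,12,13,14,15): 0⊕0⊕1⊕0⊕0⊕0⊕0⊕0 = 1
s8 (pos 8,9,10,11,12,13,14,15): 1⊕1⊕1⊕1⊕0⊕0⊕0⊕0 = 0
Syndrome s8…s1 = 0100 → error at position 4.

0100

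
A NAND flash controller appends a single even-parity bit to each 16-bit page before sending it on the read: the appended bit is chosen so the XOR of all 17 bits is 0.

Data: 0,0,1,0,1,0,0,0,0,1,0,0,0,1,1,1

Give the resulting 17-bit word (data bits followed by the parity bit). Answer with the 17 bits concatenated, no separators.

00101000010001110

XOR of the 16 data bits: 0⊕0⊕1⊕0⊕1⊕0⊕0⊕0⊕0⊕1⊕0⊕0⊕0⊕1⊕1⊕1 = 0
Parity bit = 0 (so all 17 bits XOR to 0).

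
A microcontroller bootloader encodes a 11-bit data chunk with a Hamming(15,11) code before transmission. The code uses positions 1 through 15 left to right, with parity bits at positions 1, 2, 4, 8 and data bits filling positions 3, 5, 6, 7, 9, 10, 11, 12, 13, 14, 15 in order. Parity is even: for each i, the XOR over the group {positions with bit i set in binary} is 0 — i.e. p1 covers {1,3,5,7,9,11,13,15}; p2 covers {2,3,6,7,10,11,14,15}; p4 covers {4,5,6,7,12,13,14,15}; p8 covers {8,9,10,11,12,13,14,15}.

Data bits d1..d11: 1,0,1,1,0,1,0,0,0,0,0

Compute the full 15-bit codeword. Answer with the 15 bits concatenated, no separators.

Place data at non-parity positions: p1 p2 1 p4 0 1 1 p8 0 1 0 0 0 0 0
p1 (pos 1,3,5,7,9,11,13,15): XOR of data positions = 1⊕0⊕1⊕0⊕0⊕0⊕0 = 0
p2 (pos 2,3,6,7,10,11,14,15): XOR of data positions = 1⊕1⊕1⊕1⊕0⊕0⊕0 = 0
p4 (pos 4,5,6,7,12,13,14,15): XOR of data positions = 0⊕1⊕1⊕0⊕0⊕0⊕0 = 0
p8 (pos 8,9,10,11,12,13,14,15): XOR of data positions = 0⊕1⊕0⊕0⊕0⊕0⊕0 = 1
Codeword: 001001110100000

001001110100000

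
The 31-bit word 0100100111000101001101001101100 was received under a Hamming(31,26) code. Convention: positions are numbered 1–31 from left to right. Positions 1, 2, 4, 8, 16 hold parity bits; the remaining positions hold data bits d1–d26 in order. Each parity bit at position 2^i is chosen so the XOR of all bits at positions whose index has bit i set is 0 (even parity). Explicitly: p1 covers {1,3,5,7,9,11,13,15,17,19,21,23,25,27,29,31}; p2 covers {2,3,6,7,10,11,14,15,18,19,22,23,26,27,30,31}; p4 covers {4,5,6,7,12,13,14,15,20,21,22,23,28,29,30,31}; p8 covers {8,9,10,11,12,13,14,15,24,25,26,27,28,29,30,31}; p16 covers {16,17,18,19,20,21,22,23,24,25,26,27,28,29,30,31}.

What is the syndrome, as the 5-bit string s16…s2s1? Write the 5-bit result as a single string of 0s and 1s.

s1 (pos 1,3,5,7,9,11,13,15,17,19,21,23,25,27,29,31): 0⊕0⊕1⊕0⊕1⊕0⊕0⊕0⊕0⊕1⊕0⊕0⊕1⊕0⊕1⊕0 = 1
s2 (pos 2,3,6,7,10,11,14,15,18,19,22,23,26,27,30,31): 1⊕0⊕0⊕0⊕1⊕0⊕1⊕0⊕0⊕1⊕1⊕0⊕1⊕0⊕0⊕0 = 0
s4 (pos 4,5,6,7,12,13,14,15,20,21,22,23,28,29,30,31): 0⊕1⊕0⊕0⊕0⊕0⊕1⊕0⊕1⊕0⊕1⊕0⊕1⊕1⊕0⊕0 = 0
s8 (pos 8,9,10,11,12,13,14,15,24,25,26,27,28,29,30,31): 1⊕1⊕1⊕0⊕0⊕0⊕1⊕0⊕0⊕1⊕1⊕0⊕1⊕1⊕0⊕0 = 0
s16 (pos 16,17,18,19,20,21,22,23,24,25,26,27,28,29,30,31): 1⊕0⊕0⊕1⊕1⊕0⊕1⊕0⊕0⊕1⊕1⊕0⊕1⊕1⊕0⊕0 = 0
Syndrome s16…s1 = 00001 → error at position 1.

00001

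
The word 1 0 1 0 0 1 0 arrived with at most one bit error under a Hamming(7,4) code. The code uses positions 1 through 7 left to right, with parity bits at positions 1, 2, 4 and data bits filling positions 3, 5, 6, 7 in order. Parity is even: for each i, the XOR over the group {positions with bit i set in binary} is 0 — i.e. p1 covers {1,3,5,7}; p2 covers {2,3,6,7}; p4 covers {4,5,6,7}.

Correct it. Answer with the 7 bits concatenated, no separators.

1011010

s1 (pos 1,3,5,7): 1⊕1⊕0⊕0 = 0
s2 (pos 2,3,6,7): 0⊕1⊕1⊕0 = 0
s4 (pos 4,5,6,7): 0⊕0⊕1⊕0 = 1
Syndrome s4…s1 = 100 → error at position 4.
Flip position 4: 1010010 → 1011010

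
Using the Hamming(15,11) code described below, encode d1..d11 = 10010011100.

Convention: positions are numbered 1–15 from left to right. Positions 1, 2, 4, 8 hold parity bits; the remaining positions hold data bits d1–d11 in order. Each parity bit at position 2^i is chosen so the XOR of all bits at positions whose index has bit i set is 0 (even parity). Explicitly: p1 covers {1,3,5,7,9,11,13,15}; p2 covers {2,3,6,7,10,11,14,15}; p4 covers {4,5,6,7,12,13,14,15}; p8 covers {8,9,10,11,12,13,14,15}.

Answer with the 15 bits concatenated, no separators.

011100110011100

Place data at non-parity positions: p1 p2 1 p4 0 0 1 p8 0 0 1 1 1 0 0
p1 (pos 1,3,5,7,9,11,13,15): XOR of data positions = 1⊕0⊕1⊕0⊕1⊕1⊕0 = 0
p2 (pos 2,3,6,7,10,11,14,15): XOR of data positions = 1⊕0⊕1⊕0⊕1⊕0⊕0 = 1
p4 (pos 4,5,6,7,12,13,14,15): XOR of data positions = 0⊕0⊕1⊕1⊕1⊕0⊕0 = 1
p8 (pos 8,9,10,11,12,13,14,15): XOR of data positions = 0⊕0⊕1⊕1⊕1⊕0⊕0 = 1
Codeword: 011100110011100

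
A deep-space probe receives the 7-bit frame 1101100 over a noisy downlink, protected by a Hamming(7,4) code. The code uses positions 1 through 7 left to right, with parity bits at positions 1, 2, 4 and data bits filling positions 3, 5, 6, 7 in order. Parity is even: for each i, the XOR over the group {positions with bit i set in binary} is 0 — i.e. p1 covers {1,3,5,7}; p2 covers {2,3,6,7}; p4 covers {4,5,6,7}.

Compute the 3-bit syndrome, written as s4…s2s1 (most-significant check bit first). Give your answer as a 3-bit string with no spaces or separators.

010

s1 (pos 1,3,5,7): 1⊕0⊕1⊕0 = 0
s2 (pos 2,3,6,7): 1⊕0⊕0⊕0 = 1
s4 (pos 4,5,6,7): 1⊕1⊕0⊕0 = 0
Syndrome s4…s1 = 010 → error at position 2.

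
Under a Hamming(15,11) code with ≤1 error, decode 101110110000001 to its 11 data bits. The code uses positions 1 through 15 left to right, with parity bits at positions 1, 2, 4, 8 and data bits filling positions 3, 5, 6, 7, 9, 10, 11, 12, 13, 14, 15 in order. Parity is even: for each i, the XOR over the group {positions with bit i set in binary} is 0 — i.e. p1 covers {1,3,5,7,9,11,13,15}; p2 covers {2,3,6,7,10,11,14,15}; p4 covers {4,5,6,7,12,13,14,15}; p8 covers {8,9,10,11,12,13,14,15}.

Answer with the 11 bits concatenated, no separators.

s1 (pos 1,3,5,7,9,11,13,15): 1⊕1⊕1⊕1⊕0⊕0⊕0⊕1 = 1
s2 (pos 2,3,6,7,10,11,14,15): 0⊕1⊕0⊕1⊕0⊕0⊕0⊕1 = 1
s4 (pos 4,5,6,7,12,13,14,15): 1⊕1⊕0⊕1⊕0⊕0⊕0⊕1 = 0
s8 (pos 8,9,10,11,12,13,14,15): 1⊕0⊕0⊕0⊕0⊕0⊕0⊕1 = 0
Syndrome s8…s1 = 0011 → error at position 3.
Flip position 3: 101110110000001 → 100110110000001
Read data bits from positions 3,5,6,7,9,10,11,12,13,14,15: 01010000001

01010000001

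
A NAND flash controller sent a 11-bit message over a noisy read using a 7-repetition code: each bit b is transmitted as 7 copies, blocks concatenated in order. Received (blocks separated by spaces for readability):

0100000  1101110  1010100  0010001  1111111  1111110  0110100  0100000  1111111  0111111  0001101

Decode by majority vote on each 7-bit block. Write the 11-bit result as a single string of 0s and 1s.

01001100110

Block 1 (0100000): 1 one → 0
Block 2 (1101110): 5 ones → 1
Block 3 (1010100): 3 ones → 0
Block 4 (0010001): 2 ones → 0
Block 5 (1111111): 7 ones → 1
Block 6 (1111110): 6 ones → 1
Block 7 (0110100): 3 ones → 0
Block 8 (0100000): 1 one → 0
Block 9 (1111111): 7 ones → 1
Block 10 (0111111): 6 ones → 1
Block 11 (0001101): 3 ones → 0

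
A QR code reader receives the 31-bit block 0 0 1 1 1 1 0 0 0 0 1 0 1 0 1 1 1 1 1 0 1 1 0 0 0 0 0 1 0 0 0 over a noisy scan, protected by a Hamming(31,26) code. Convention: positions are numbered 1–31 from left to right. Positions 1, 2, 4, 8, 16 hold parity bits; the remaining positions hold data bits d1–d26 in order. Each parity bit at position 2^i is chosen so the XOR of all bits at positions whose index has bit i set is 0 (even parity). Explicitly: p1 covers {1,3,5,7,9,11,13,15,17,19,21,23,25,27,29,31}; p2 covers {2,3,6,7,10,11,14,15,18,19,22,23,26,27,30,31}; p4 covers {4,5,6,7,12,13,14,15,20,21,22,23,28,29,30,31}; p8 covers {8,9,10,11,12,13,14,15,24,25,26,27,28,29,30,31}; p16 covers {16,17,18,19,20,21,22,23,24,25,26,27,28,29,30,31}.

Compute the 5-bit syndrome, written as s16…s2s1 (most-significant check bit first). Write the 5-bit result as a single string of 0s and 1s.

s1 (pos 1,3,5,7,9,11,13,15,17,19,21,23,25,27,29,31): 0⊕1⊕1⊕0⊕0⊕1⊕1⊕1⊕1⊕1⊕1⊕0⊕0⊕0⊕0⊕0 = 0
s2 (pos 2,3,6,7,10,11,14,15,18,19,22,23,26,27,30,31): 0⊕1⊕1⊕0⊕0⊕1⊕0⊕1⊕1⊕1⊕1⊕0⊕0⊕0⊕0⊕0 = 1
s4 (pos 4,5,6,7,12,13,14,15,20,21,22,23,28,29,30,31): 1⊕1⊕1⊕0⊕0⊕1⊕0⊕1⊕0⊕1⊕1⊕0⊕1⊕0⊕0⊕0 = 0
s8 (pos 8,9,10,11,12,13,14,15,24,25,26,27,28,29,30,31): 0⊕0⊕0⊕1⊕0⊕1⊕0⊕1⊕0⊕0⊕0⊕0⊕1⊕0⊕0⊕0 = 0
s16 (pos 16,17,18,19,20,21,22,23,24,25,26,27,28,29,30,31): 1⊕1⊕1⊕1⊕0⊕1⊕1⊕0⊕0⊕0⊕0⊕0⊕1⊕0⊕0⊕0 = 1
Syndrome s16…s1 = 10010 → error at position 18.

10010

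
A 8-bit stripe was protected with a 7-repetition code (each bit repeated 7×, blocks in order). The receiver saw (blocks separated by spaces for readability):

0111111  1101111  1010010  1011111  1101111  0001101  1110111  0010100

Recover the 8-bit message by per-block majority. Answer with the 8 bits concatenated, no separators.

Block 1 (0111111): 6 ones → 1
Block 2 (1101111): 6 ones → 1
Block 3 (1010010): 3 ones → 0
Block 4 (1011111): 6 ones → 1
Block 5 (1101111): 6 ones → 1
Block 6 (0001101): 3 ones → 0
Block 7 (1110111): 6 ones → 1
Block 8 (0010100): 2 ones → 0

11011010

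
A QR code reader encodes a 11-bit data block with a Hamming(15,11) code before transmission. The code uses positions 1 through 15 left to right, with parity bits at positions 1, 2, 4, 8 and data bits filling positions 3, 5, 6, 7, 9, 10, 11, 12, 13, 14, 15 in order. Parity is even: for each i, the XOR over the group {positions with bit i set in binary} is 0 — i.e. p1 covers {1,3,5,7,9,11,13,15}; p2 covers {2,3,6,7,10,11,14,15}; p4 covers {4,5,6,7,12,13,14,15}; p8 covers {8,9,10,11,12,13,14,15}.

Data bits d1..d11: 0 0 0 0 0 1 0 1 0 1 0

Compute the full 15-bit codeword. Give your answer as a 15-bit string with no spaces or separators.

Place data at non-parity positions: p1 p2 0 p4 0 0 0 p8 0 1 0 1 0 1 0
p1 (pos 1,3,5,7,9,11,13,15): XOR of data positions = 0⊕0⊕0⊕0⊕0⊕0⊕0 = 0
p2 (pos 2,3,6,7,10,11,14,15): XOR of data positions = 0⊕0⊕0⊕1⊕0⊕1⊕0 = 0
p4 (pos 4,5,6,7,12,13,14,15): XOR of data positions = 0⊕0⊕0⊕1⊕0⊕1⊕0 = 0
p8 (pos 8,9,10,11,12,13,14,15): XOR of data positions = 0⊕1⊕0⊕1⊕0⊕1⊕0 = 1
Codeword: 000000010101010

000000010101010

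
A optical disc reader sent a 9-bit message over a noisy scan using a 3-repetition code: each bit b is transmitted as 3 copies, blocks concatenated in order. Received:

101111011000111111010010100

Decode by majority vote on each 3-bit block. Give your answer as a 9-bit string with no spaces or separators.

111011000

Block 1 (101): 2 ones → 1
Block 2 (111): 3 ones → 1
Block 3 (011): 2 ones → 1
Block 4 (000): 0 ones → 0
Block 5 (111): 3 ones → 1
Block 6 (111): 3 ones → 1
Block 7 (010): 1 one → 0
Block 8 (010): 1 one → 0
Block 9 (100): 1 one → 0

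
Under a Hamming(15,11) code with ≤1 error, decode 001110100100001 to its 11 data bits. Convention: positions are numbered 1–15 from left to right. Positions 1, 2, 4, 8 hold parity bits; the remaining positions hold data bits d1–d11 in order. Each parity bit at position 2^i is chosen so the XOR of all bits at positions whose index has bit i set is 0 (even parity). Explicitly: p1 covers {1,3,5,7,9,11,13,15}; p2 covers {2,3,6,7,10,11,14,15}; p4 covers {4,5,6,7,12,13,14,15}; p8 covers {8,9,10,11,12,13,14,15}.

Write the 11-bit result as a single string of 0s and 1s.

11010100001

s1 (pos 1,3,5,7,9,11,13,15): 0⊕1⊕1⊕1⊕0⊕0⊕0⊕1 = 0
s2 (pos 2,3,6,7,10,11,14,15): 0⊕1⊕0⊕1⊕1⊕0⊕0⊕1 = 0
s4 (pos 4,5,6,7,12,13,14,15): 1⊕1⊕0⊕1⊕0⊕0⊕0⊕1 = 0
s8 (pos 8,9,10,11,12,13,14,15): 0⊕0⊕1⊕0⊕0⊕0⊕0⊕1 = 0
Syndrome s8…s1 = 0000 → no error.
Read data bits from positions 3,5,6,7,9,10,11,12,13,14,15: 11010100001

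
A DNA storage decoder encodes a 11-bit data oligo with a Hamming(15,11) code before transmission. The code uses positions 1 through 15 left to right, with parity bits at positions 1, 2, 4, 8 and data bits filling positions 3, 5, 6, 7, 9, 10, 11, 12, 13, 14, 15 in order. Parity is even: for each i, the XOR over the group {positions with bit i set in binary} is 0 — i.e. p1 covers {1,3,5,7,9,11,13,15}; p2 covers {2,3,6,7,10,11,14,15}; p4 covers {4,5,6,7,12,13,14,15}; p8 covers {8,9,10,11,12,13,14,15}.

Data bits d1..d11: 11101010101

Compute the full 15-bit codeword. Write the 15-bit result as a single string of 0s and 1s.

001011001010101

Place data at non-parity positions: p1 p2 1 p4 1 1 0 p8 1 0 1 0 1 0 1
p1 (pos 1,3,5,7,9,11,13,15): XOR of data positions = 1⊕1⊕0⊕1⊕1⊕1⊕1 = 0
p2 (pos 2,3,6,7,10,11,14,15): XOR of data positions = 1⊕1⊕0⊕0⊕1⊕0⊕1 = 0
p4 (pos 4,5,6,7,12,13,14,15): XOR of data positions = 1⊕1⊕0⊕0⊕1⊕0⊕1 = 0
p8 (pos 8,9,10,11,12,13,14,15): XOR of data positions = 1⊕0⊕1⊕0⊕1⊕0⊕1 = 0
Codeword: 001011001010101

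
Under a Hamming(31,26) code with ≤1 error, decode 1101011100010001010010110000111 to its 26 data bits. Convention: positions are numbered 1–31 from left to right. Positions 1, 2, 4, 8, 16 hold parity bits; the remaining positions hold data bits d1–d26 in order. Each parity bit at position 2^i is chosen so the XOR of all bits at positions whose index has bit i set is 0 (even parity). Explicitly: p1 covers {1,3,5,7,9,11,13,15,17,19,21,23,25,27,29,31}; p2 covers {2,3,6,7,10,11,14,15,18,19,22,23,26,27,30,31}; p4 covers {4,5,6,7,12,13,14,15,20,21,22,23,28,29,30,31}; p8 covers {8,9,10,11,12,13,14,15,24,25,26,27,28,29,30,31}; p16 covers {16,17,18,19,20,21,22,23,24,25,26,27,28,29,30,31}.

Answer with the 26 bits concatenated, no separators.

s1 (pos 1,3,5,7,9,11,13,15,17,19,21,23,25,27,29,31): 1⊕0⊕0⊕1⊕0⊕0⊕0⊕0⊕0⊕0⊕1⊕1⊕0⊕0⊕1⊕1 = 0
s2 (pos 2,3,6,7,10,11,14,15,18,19,22,23,26,27,30,31): 1⊕0⊕1⊕1⊕0⊕0⊕0⊕0⊕1⊕0⊕0⊕1⊕0⊕0⊕1⊕1 = 1
s4 (pos 4,5,6,7,12,13,14,15,20,21,22,23,28,29,30,31): 1⊕0⊕1⊕1⊕1⊕0⊕0⊕0⊕0⊕1⊕0⊕1⊕0⊕1⊕1⊕1 = 1
s8 (pos 8,9,10,11,12,13,14,15,24,25,26,27,28,29,30,31): 1⊕0⊕0⊕0⊕1⊕0⊕0⊕0⊕1⊕0⊕0⊕0⊕0⊕1⊕1⊕1 = 0
s16 (pos 16,17,18,19,20,21,22,23,24,25,26,27,28,29,30,31): 1⊕0⊕1⊕0⊕0⊕1⊕0⊕1⊕1⊕0⊕0⊕0⊕0⊕1⊕1⊕1 = 0
Syndrome s16…s1 = 00110 → error at position 6.
Flip position 6: 1101011100010001010010110000111 → 1101001100010001010010110000111
Read data bits from positions 3,5,6,7,9,10,11,12,13,14,15,17,18,19,20,21,22,23,24,25,26,27,28,29,30,31: 00010001000010010110000111

00010001000010010110000111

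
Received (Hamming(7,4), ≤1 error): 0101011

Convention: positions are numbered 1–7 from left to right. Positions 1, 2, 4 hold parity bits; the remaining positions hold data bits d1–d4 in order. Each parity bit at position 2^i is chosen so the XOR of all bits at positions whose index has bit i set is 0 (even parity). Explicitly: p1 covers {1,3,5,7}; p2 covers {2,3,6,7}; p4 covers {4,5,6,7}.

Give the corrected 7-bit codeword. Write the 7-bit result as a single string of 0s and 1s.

s1 (pos 1,3,5,7): 0⊕0⊕0⊕1 = 1
s2 (pos 2,3,6,7): 1⊕0⊕1⊕1 = 1
s4 (pos 4,5,6,7): 1⊕0⊕1⊕1 = 1
Syndrome s4…s1 = 111 → error at position 7.
Flip position 7: 0101011 → 0101010

0101010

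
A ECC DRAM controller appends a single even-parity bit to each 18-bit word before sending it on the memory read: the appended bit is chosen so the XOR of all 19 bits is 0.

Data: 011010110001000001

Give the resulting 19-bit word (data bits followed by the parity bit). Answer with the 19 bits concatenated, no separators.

XOR of the 18 data bits: 0⊕1⊕1⊕0⊕1⊕0⊕1⊕1⊕0⊕0⊕0⊕1⊕0⊕0⊕0⊕0⊕0⊕1 = 1
Parity bit = 1 (so all 19 bits XOR to 0).

0110101100010000011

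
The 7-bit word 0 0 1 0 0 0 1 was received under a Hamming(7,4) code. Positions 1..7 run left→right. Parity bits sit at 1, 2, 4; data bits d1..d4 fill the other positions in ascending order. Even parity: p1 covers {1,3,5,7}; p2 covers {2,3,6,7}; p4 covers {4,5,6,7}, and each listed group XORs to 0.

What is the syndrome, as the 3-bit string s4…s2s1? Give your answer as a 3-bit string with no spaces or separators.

s1 (pos 1,3,5,7): 0⊕1⊕0⊕1 = 0
s2 (pos 2,3,6,7): 0⊕1⊕0⊕1 = 0
s4 (pos 4,5,6,7): 0⊕0⊕0⊕1 = 1
Syndrome s4…s1 = 100 → error at position 4.

100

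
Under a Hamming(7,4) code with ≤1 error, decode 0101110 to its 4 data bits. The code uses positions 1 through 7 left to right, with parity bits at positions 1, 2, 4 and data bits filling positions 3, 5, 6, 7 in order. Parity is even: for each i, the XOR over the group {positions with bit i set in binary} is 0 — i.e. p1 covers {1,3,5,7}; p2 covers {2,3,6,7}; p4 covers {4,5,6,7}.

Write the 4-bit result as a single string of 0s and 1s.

s1 (pos 1,3,5,7): 0⊕0⊕1⊕0 = 1
s2 (pos 2,3,6,7): 1⊕0⊕1⊕0 = 0
s4 (pos 4,5,6,7): 1⊕1⊕1⊕0 = 1
Syndrome s4…s1 = 101 → error at position 5.
Flip position 5: 0101110 → 0101010
Read data bits from positions 3,5,6,7: 0010

0010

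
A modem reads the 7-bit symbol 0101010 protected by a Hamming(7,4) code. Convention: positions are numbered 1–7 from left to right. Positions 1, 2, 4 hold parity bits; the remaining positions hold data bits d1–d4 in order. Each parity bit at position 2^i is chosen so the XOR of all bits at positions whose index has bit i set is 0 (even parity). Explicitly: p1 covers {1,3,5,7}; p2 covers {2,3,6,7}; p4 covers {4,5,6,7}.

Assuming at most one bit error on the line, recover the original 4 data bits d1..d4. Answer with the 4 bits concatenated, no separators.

s1 (pos 1,3,5,7): 0⊕0⊕0⊕0 = 0
s2 (pos 2,3,6,7): 1⊕0⊕1⊕0 = 0
s4 (pos 4,5,6,7): 1⊕0⊕1⊕0 = 0
Syndrome s4…s1 = 000 → no error.
Read data bits from positions 3,5,6,7: 0010

0010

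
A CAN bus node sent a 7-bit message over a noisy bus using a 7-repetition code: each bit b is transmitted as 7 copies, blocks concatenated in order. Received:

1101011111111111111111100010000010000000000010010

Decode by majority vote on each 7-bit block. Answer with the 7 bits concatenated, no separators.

1110000

Block 1 (1101011): 5 ones → 1
Block 2 (1111111): 7 ones → 1
Block 3 (1111111): 7 ones → 1
Block 4 (1100010): 3 ones → 0
Block 5 (0000100): 1 one → 0
Block 6 (0000000): 0 ones → 0
Block 7 (0010010): 2 ones → 0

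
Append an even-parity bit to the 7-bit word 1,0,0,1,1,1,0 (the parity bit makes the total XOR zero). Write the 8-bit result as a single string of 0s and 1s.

XOR of the 7 data bits: 1⊕0⊕0⊕1⊕1⊕1⊕0 = 0
Parity bit = 0 (so all 8 bits XOR to 0).

10011100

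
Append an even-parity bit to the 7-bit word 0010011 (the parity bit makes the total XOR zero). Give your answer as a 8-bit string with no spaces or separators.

XOR of the 7 data bits: 0⊕0⊕1⊕0⊕0⊕1⊕1 = 1
Parity bit = 1 (so all 8 bits XOR to 0).

00100111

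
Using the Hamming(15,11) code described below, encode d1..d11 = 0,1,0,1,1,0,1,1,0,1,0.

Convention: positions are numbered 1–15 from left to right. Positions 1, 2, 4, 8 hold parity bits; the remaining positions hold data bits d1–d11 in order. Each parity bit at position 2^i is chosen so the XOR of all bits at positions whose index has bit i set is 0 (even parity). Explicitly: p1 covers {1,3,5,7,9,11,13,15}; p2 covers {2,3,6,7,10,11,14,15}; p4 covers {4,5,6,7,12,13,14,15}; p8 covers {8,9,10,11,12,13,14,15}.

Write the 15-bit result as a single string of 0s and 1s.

Place data at non-parity positions: p1 p2 0 p4 1 0 1 p8 1 0 1 1 0 1 0
p1 (pos 1,3,5,7,9,11,13,15): XOR of data positions = 0⊕1⊕1⊕1⊕1⊕0⊕0 = 0
p2 (pos 2,3,6,7,10,11,14,15): XOR of data positions = 0⊕0⊕1⊕0⊕1⊕1⊕0 = 1
p4 (pos 4,5,6,7,12,13,14,15): XOR of data positions = 1⊕0⊕1⊕1⊕0⊕1⊕0 = 0
p8 (pos 8,9,10,11,12,13,14,15): XOR of data positions = 1⊕0⊕1⊕1⊕0⊕1⊕0 = 0
Codeword: 010010101011010

010010101011010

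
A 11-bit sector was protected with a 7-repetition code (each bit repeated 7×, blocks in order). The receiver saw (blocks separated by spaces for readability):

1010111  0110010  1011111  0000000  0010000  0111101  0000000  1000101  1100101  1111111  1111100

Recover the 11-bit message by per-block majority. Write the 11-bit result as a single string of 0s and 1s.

Block 1 (1010111): 5 ones → 1
Block 2 (0110010): 3 ones → 0
Block 3 (1011111): 6 ones → 1
Block 4 (0000000): 0 ones → 0
Block 5 (0010000): 1 one → 0
Block 6 (0111101): 5 ones → 1
Block 7 (0000000): 0 ones → 0
Block 8 (1000101): 3 ones → 0
Block 9 (1100101): 4 ones → 1
Block 10 (1111111): 7 ones → 1
Block 11 (1111100): 5 ones → 1

10100100111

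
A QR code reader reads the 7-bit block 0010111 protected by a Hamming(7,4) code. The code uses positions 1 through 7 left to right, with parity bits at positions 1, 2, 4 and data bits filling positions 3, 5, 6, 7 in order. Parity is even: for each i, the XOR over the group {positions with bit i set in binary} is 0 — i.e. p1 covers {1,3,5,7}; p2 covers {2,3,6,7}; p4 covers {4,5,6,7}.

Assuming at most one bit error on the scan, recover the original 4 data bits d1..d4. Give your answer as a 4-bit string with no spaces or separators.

s1 (pos 1,3,5,7): 0⊕1⊕1⊕1 = 1
s2 (pos 2,3,6,7): 0⊕1⊕1⊕1 = 1
s4 (pos 4,5,6,7): 0⊕1⊕1⊕1 = 1
Syndrome s4…s1 = 111 → error at position 7.
Flip position 7: 0010111 → 0010110
Read data bits from positions 3,5,6,7: 1110

1110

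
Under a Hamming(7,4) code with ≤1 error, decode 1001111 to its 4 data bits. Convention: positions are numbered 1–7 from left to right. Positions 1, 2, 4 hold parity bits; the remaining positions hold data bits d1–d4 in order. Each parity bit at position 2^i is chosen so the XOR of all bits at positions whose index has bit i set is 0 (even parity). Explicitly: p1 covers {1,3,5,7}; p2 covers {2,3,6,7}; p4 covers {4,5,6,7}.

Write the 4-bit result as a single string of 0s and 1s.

0111

s1 (pos 1,3,5,7): 1⊕0⊕1⊕1 = 1
s2 (pos 2,3,6,7): 0⊕0⊕1⊕1 = 0
s4 (pos 4,5,6,7): 1⊕1⊕1⊕1 = 0
Syndrome s4…s1 = 001 → error at position 1.
Flip position 1: 1001111 → 0001111
Read data bits from positions 3,5,6,7: 0111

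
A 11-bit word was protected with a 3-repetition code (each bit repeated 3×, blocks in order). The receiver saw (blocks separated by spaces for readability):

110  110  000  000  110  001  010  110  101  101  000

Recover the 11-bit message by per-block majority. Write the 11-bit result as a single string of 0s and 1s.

Block 1 (110): 2 ones → 1
Block 2 (110): 2 ones → 1
Block 3 (000): 0 ones → 0
Block 4 (000): 0 ones → 0
Block 5 (110): 2 ones → 1
Block 6 (001): 1 one → 0
Block 7 (010): 1 one → 0
Block 8 (110): 2 ones → 1
Block 9 (101): 2 ones → 1
Block 10 (101): 2 ones → 1
Block 11 (000): 0 ones → 0

11001001110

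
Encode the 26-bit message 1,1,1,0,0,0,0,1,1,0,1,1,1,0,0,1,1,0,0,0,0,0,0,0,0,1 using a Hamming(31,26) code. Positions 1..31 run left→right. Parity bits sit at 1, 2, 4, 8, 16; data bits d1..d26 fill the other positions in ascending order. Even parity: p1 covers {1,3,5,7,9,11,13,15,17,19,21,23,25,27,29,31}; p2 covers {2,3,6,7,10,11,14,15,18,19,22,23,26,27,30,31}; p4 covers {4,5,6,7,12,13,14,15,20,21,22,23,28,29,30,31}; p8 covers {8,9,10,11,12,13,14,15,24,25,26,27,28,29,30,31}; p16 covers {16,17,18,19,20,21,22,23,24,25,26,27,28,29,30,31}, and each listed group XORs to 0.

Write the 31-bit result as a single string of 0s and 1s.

Place data at non-parity positions: p1 p2 1 p4 1 1 0 p8 0 0 0 1 1 0 1 p16 1 1 0 0 1 1 0 0 0 0 0 0 0 0 1
p1 (pos 1,3,5,7,9,11,13,15,17,19,21,23,25,27,29,31): XOR of data positions = 1⊕1⊕0⊕0⊕0⊕1⊕1⊕1⊕0⊕1⊕0⊕0⊕0⊕0⊕1 = 1
p2 (pos 2,3,6,7,10,11,14,15,18,19,22,23,26,27,30,31): XOR of data positions = 1⊕1⊕0⊕0⊕0⊕0⊕1⊕1⊕0⊕1⊕0⊕0⊕0⊕0⊕1 = 0
p4 (pos 4,5,6,7,12,13,14,15,20,21,22,23,28,29,30,31): XOR of data positions = 1⊕1⊕0⊕1⊕1⊕0⊕1⊕0⊕1⊕1⊕0⊕0⊕0⊕0⊕1 = 0
p8 (pos 8,9,10,11,12,13,14,15,24,25,26,27,28,29,30,31): XOR of data positions = 0⊕0⊕0⊕1⊕1⊕0⊕1⊕0⊕0⊕0⊕0⊕0⊕0⊕0⊕1 = 0
p16 (pos 16,17,18,19,20,21,22,23,24,25,26,27,28,29,30,31): XOR of data positions = 1⊕1⊕0⊕0⊕1⊕1⊕0⊕0⊕0⊕0⊕0⊕0⊕0⊕0⊕1 = 1
Codeword: 1010110000011011110011000000001

1010110000011011110011000000001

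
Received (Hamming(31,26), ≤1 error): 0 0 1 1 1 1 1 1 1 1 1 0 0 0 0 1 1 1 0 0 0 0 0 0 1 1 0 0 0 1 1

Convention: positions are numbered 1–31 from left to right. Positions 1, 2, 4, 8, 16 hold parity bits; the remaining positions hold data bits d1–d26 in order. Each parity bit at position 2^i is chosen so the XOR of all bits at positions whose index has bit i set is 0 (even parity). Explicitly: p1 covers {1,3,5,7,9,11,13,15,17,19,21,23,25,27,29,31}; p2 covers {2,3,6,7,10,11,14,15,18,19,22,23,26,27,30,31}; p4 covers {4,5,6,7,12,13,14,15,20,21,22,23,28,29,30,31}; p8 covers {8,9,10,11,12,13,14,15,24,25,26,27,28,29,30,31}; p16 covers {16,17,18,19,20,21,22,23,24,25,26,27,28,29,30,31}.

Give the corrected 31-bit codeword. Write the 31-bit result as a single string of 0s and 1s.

s1 (pos 1,3,5,7,9,11,13,15,17,19,21,23,25,27,29,31): 0⊕1⊕1⊕1⊕1⊕1⊕0⊕0⊕1⊕0⊕0⊕0⊕1⊕0⊕0⊕1 = 0
s2 (pos 2,3,6,7,10,11,14,15,18,19,22,23,26,27,30,31): 0⊕1⊕1⊕1⊕1⊕1⊕0⊕0⊕1⊕0⊕0⊕0⊕1⊕0⊕1⊕1 = 1
s4 (pos 4,5,6,7,12,13,14,15,20,21,22,23,28,29,30,31): 1⊕1⊕1⊕1⊕0⊕0⊕0⊕0⊕0⊕0⊕0⊕0⊕0⊕0⊕1⊕1 = 0
s8 (pos 8,9,10,11,12,13,14,15,24,25,26,27,28,29,30,31): 1⊕1⊕1⊕1⊕0⊕0⊕0⊕0⊕0⊕1⊕1⊕0⊕0⊕0⊕1⊕1 = 0
s16 (pos 16,17,18,19,20,21,22,23,24,25,26,27,28,29,30,31): 1⊕1⊕1⊕0⊕0⊕0⊕0⊕0⊕0⊕1⊕1⊕0⊕0⊕0⊕1⊕1 = 1
Syndrome s16…s1 = 10010 → error at position 18.
Flip position 18: 0011111111100001110000001100011 → 0011111111100001100000001100011

0011111111100001100000001100011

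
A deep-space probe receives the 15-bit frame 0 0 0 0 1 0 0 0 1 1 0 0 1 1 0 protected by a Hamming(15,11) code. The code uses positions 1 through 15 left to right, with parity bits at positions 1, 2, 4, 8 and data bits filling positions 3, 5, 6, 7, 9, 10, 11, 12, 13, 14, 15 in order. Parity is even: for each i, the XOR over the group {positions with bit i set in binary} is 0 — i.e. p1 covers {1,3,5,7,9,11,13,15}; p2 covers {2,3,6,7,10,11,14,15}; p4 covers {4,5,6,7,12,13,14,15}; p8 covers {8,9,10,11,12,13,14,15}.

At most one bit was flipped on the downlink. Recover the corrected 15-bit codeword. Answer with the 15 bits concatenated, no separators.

s1 (pos 1,3,5,7,9,11,13,15): 0⊕0⊕1⊕0⊕1⊕0⊕1⊕0 = 1
s2 (pos 2,3,6,7,10,11,14,15): 0⊕0⊕0⊕0⊕1⊕0⊕1⊕0 = 0
s4 (pos 4,5,6,7,12,13,14,15): 0⊕1⊕0⊕0⊕0⊕1⊕1⊕0 = 1
s8 (pos 8,9,10,11,12,13,14,15): 0⊕1⊕1⊕0⊕0⊕1⊕1⊕0 = 0
Syndrome s8…s1 = 0101 → error at position 5.
Flip position 5: 000010001100110 → 000000001100110

000000001100110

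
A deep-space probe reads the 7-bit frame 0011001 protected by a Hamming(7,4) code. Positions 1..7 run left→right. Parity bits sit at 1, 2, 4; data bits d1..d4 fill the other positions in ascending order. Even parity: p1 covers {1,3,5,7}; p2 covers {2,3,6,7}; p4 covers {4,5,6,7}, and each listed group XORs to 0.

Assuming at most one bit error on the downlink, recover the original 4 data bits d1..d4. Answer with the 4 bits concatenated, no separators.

s1 (pos 1,3,5,7): 0⊕1⊕0⊕1 = 0
s2 (pos 2,3,6,7): 0⊕1⊕0⊕1 = 0
s4 (pos 4,5,6,7): 1⊕0⊕0⊕1 = 0
Syndrome s4…s1 = 000 → no error.
Read data bits from positions 3,5,6,7: 1001

1001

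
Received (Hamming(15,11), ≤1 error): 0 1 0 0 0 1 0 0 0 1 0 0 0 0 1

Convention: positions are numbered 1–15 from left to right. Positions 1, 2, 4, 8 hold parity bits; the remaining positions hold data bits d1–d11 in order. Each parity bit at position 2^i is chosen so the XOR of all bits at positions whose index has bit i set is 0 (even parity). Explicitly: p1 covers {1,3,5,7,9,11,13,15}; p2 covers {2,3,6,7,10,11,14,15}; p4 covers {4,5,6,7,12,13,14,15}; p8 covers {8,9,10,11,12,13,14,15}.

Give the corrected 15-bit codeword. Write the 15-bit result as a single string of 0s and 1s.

s1 (pos 1,3,5,7,9,11,13,15): 0⊕0⊕0⊕0⊕0⊕0⊕0⊕1 = 1
s2 (pos 2,3,6,7,10,11,14,15): 1⊕0⊕1⊕0⊕1⊕0⊕0⊕1 = 0
s4 (pos 4,5,6,7,12,13,14,15): 0⊕0⊕1⊕0⊕0⊕0⊕0⊕1 = 0
s8 (pos 8,9,10,11,12,13,14,15): 0⊕0⊕1⊕0⊕0⊕0⊕0⊕1 = 0
Syndrome s8…s1 = 0001 → error at position 1.
Flip position 1: 010001000100001 → 110001000100001

110001000100001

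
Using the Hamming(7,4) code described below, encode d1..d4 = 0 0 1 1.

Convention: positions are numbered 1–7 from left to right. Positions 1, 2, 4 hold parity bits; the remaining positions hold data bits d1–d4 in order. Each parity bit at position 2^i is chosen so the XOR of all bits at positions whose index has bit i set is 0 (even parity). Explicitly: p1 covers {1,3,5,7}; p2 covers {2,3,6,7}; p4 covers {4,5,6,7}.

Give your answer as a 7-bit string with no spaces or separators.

1000011

Place data at non-parity positions: p1 p2 0 p4 0 1 1
p1 (pos 1,3,5,7): XOR of data positions = 0⊕0⊕1 = 1
p2 (pos 2,3,6,7): XOR of data positions = 0⊕1⊕1 = 0
p4 (pos 4,5,6,7): XOR of data positions = 0⊕1⊕1 = 0
Codeword: 1000011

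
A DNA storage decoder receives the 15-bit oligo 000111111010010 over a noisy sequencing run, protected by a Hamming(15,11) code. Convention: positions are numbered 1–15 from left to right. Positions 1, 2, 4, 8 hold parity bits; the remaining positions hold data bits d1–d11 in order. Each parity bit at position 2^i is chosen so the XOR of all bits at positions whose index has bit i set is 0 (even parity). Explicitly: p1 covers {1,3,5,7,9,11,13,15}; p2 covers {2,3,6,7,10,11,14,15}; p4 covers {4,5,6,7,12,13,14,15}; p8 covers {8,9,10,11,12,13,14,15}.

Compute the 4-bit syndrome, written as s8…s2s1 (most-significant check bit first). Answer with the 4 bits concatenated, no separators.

0100

s1 (pos 1,3,5,7,9,11,13,15): 0⊕0⊕1⊕1⊕1⊕1⊕0⊕0 = 0
s2 (pos 2,3,6,7,10,11,14,15): 0⊕0⊕1⊕1⊕0⊕1⊕1⊕0 = 0
s4 (pos 4,5,6,7,12,13,14,15): 1⊕1⊕1⊕1⊕0⊕0⊕1⊕0 = 1
s8 (pos 8,9,10,11,12,13,14,15): 1⊕1⊕0⊕1⊕0⊕0⊕1⊕0 = 0
Syndrome s8…s1 = 0100 → error at position 4.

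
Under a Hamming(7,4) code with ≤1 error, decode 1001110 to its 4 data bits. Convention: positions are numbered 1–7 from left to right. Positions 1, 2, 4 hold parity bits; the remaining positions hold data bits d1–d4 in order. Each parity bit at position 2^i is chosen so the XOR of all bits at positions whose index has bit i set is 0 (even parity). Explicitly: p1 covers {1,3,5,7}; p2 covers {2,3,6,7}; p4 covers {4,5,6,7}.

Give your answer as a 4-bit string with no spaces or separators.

s1 (pos 1,3,5,7): 1⊕0⊕1⊕0 = 0
s2 (pos 2,3,6,7): 0⊕0⊕1⊕0 = 1
s4 (pos 4,5,6,7): 1⊕1⊕1⊕0 = 1
Syndrome s4…s1 = 110 → error at position 6.
Flip position 6: 1001110 → 1001100
Read data bits from positions 3,5,6,7: 0100

0100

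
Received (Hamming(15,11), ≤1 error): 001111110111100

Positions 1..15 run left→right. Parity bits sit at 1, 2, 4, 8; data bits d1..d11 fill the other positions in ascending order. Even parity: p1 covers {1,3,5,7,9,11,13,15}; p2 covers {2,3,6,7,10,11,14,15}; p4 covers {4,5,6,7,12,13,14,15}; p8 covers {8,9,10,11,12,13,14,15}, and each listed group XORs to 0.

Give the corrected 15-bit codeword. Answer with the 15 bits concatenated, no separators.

s1 (pos 1,3,5,7,9,11,13,15): 0⊕1⊕1⊕1⊕0⊕1⊕1⊕0 = 1
s2 (pos 2,3,6,7,10,11,14,15): 0⊕1⊕1⊕1⊕1⊕1⊕0⊕0 = 1
s4 (pos 4,5,6,7,12,13,14,15): 1⊕1⊕1⊕1⊕1⊕1⊕0⊕0 = 0
s8 (pos 8,9,10,11,12,13,14,15): 1⊕0⊕1⊕1⊕1⊕1⊕0⊕0 = 1
Syndrome s8…s1 = 1011 → error at position 11.
Flip position 11: 001111110111100 → 001111110101100

001111110101100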